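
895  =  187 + 708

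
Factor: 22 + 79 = 101^1 = 101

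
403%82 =75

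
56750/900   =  63 + 1/18 = 63.06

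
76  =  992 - 916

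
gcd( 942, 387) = 3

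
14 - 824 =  - 810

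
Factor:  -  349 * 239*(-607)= 50630477 = 239^1*349^1*607^1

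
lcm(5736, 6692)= 40152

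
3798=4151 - 353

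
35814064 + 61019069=96833133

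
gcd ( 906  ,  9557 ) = 1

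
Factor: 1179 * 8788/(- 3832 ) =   -  2^( - 1) * 3^2 *13^3*131^1*479^( - 1 ) = - 2590263/958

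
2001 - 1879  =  122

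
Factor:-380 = -2^2*5^1*19^1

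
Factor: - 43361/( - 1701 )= 3^( - 5) * 7^( - 1)*131^1*331^1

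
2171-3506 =- 1335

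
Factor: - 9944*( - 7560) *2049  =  2^6*3^4*5^1*7^1 * 11^1*113^1*683^1 = 154036935360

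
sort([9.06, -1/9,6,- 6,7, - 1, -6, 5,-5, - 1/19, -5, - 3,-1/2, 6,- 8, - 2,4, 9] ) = [ - 8, - 6, -6, - 5, - 5, - 3,-2,- 1 , - 1/2, - 1/9, - 1/19, 4 , 5, 6, 6 , 7, 9,9.06]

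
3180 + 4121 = 7301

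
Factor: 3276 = 2^2*3^2*7^1*13^1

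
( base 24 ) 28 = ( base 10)56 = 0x38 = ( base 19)2I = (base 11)51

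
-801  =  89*( -9 )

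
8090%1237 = 668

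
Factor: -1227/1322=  - 2^( - 1) * 3^1*409^1*661^ ( - 1 )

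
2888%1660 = 1228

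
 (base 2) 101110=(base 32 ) 1e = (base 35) 1B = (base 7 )64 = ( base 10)46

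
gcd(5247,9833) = 1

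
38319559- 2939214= 35380345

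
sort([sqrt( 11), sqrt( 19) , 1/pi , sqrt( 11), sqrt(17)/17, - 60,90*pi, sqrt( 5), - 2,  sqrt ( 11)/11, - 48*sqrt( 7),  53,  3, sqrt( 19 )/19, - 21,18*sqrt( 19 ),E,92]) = [ - 48*sqrt( 7), - 60, - 21, - 2,sqrt( 19)/19,sqrt (17 )/17,sqrt( 11 ) /11, 1/pi,sqrt (5 ),E,3,sqrt( 11), sqrt( 11 ),sqrt ( 19 ),  53,18*sqrt(19 ),92,90 * pi]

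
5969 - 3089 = 2880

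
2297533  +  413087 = 2710620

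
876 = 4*219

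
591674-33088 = 558586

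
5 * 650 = 3250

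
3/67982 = 3/67982 = 0.00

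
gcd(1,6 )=1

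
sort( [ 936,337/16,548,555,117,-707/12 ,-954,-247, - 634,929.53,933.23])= [ - 954,-634,-247, - 707/12,337/16,117  ,  548, 555,929.53,933.23, 936]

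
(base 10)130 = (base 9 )154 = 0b10000010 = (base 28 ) 4i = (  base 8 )202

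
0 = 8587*0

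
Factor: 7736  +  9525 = 41^1 *421^1 = 17261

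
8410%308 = 94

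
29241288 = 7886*3708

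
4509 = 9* 501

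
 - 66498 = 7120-73618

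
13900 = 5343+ 8557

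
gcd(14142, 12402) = 6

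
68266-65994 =2272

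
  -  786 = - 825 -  - 39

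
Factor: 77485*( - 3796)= - 294133060 = - 2^2*5^1*13^1*73^1*15497^1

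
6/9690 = 1/1615 = 0.00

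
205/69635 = 41/13927 = 0.00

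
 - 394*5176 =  - 2039344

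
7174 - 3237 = 3937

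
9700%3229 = 13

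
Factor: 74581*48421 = 3611286601 =13^1*41^1 *1181^1*5737^1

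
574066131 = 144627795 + 429438336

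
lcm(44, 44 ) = 44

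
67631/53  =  67631/53 = 1276.06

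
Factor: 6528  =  2^7 * 3^1*17^1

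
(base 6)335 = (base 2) 10000011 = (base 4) 2003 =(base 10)131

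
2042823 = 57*35839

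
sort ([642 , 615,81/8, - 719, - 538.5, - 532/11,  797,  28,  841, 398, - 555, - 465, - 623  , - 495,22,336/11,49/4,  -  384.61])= [ - 719, - 623 , - 555, - 538.5,- 495, - 465,-384.61, - 532/11, 81/8,49/4, 22, 28 , 336/11, 398, 615,642,797,841] 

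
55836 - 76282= - 20446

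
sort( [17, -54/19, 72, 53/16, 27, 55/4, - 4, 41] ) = [ - 4, - 54/19 , 53/16,  55/4, 17,27,  41, 72] 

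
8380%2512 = 844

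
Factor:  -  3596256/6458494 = -1798128/3229247  =  - 2^4*3^2*7^(- 2)*59^( - 1 ) * 1117^( - 1)*12487^1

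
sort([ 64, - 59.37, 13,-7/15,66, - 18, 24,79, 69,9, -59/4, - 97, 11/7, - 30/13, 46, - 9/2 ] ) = [ - 97, - 59.37, - 18, - 59/4,-9/2,  -  30/13,  -  7/15, 11/7, 9 , 13, 24,46,64, 66, 69, 79 ] 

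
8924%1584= 1004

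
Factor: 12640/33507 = 2^5  *  3^(-3)*5^1*17^ ( - 1 )*73^( - 1) * 79^1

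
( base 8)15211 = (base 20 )GJD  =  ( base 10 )6793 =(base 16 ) 1a89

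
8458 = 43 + 8415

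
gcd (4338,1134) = 18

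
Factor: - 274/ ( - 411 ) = 2^1 * 3^( - 1) = 2/3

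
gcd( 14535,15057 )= 9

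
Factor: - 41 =-41^1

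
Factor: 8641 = 8641^1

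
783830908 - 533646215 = 250184693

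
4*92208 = 368832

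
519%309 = 210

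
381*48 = 18288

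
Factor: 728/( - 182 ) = - 4 = -2^2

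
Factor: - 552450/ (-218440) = 2^(-2)*3^1 * 5^1 *29^1*43^ ( - 1) = 435/172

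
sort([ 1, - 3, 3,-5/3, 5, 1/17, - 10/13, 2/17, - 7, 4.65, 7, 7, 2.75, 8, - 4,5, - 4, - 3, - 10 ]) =[-10, - 7, - 4, - 4, - 3,- 3, - 5/3,- 10/13, 1/17,  2/17,1 , 2.75, 3, 4.65,5,5 , 7, 7, 8]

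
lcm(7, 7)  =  7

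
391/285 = 1 + 106/285 =1.37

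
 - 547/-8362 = 547/8362 = 0.07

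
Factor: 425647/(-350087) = -499^1*853^1*350087^( - 1)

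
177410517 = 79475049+97935468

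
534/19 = 534/19= 28.11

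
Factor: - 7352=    - 2^3* 919^1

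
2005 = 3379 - 1374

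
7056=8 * 882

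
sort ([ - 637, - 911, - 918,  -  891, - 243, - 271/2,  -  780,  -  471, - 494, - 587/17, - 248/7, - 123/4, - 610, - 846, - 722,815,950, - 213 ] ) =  [ - 918, - 911 ,- 891, - 846, - 780,- 722, - 637, - 610,  -  494, - 471, - 243, - 213, - 271/2,- 248/7, - 587/17, - 123/4, 815,950] 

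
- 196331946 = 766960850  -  963292796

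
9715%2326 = 411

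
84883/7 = 84883/7 =12126.14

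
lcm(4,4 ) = 4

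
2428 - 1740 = 688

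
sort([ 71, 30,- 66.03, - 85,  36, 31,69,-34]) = [-85 , - 66.03, - 34, 30,  31,36, 69, 71] 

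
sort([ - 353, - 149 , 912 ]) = [ - 353,-149,  912 ]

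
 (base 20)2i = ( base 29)20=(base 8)72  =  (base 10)58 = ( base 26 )26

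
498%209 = 80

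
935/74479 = 935/74479 = 0.01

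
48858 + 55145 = 104003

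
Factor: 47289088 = 2^8 * 7^1* 11^1 * 2399^1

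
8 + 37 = 45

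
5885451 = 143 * 41157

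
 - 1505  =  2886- 4391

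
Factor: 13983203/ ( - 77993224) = - 2^(-3)*13^1*79^(-1)*149^1*7219^1*123407^( - 1)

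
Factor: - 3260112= - 2^4*3^1*23^1 *2953^1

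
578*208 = 120224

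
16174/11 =1470  +  4/11 = 1470.36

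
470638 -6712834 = -6242196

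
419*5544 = 2322936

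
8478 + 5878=14356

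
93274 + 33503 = 126777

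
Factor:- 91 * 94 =-8554 = - 2^1*7^1*13^1 * 47^1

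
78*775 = 60450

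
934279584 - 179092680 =755186904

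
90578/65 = 90578/65 = 1393.51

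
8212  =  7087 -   -  1125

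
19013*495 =9411435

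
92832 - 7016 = 85816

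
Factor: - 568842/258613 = - 2^1 * 3^1*113^1*839^1 * 258613^( - 1 )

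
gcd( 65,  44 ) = 1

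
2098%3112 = 2098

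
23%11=1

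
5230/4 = 2615/2  =  1307.50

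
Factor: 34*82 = 2^2*17^1*41^1 = 2788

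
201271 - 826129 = -624858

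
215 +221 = 436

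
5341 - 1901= 3440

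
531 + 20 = 551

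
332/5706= 166/2853  =  0.06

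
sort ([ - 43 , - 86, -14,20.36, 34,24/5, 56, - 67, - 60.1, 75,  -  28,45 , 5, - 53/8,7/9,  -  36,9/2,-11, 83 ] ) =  [ - 86, - 67,-60.1,  -  43, - 36, - 28, - 14,-11, - 53/8, 7/9, 9/2,24/5,  5,20.36, 34 , 45, 56, 75, 83]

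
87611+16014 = 103625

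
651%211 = 18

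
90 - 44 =46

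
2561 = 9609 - 7048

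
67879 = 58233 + 9646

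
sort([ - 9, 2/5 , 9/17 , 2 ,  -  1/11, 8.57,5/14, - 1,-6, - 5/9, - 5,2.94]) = [ - 9,-6,  -  5, - 1, - 5/9, - 1/11, 5/14,2/5 , 9/17, 2, 2.94, 8.57 ] 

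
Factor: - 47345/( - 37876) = 5/4 = 2^(-2 )*5^1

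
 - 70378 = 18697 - 89075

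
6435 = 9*715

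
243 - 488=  - 245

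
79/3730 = 79/3730 = 0.02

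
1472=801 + 671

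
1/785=1/785 = 0.00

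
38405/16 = 38405/16 = 2400.31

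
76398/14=5457 = 5457.00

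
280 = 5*56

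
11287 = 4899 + 6388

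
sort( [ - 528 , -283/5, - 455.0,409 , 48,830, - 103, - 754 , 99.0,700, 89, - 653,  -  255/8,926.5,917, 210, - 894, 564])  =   [ - 894, - 754, - 653,-528,-455.0, - 103, - 283/5,  -  255/8,48,89,99.0,210,409,564, 700 , 830,917 , 926.5 ] 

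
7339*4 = 29356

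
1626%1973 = 1626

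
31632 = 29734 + 1898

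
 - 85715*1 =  - 85715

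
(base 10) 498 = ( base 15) 233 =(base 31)g2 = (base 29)h5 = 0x1F2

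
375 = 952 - 577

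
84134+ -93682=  - 9548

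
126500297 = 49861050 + 76639247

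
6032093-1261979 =4770114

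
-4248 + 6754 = 2506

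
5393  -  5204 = 189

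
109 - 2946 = - 2837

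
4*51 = 204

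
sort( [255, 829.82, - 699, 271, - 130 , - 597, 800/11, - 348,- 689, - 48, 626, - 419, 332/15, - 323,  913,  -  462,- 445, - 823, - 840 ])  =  [-840, - 823, - 699, - 689, - 597, - 462, - 445, - 419, - 348, - 323, - 130, - 48,332/15, 800/11, 255,271,626, 829.82, 913]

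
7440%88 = 48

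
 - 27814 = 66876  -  94690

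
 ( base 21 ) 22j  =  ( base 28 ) 15j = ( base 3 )1021221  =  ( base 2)1110101111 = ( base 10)943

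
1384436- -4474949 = 5859385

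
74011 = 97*763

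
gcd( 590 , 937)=1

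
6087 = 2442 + 3645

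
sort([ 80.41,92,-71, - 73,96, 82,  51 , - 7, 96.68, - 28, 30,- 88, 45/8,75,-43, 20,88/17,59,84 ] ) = [ - 88, - 73,-71, - 43  , - 28 , - 7, 88/17,45/8, 20, 30, 51, 59, 75, 80.41,82, 84 , 92, 96,96.68 ]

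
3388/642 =5 + 89/321 = 5.28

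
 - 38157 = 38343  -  76500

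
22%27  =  22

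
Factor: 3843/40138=2^( - 1) * 3^2*47^( - 1 ) = 9/94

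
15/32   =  15/32= 0.47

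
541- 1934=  - 1393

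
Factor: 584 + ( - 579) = 5^1 = 5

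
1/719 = 1/719 = 0.00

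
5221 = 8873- 3652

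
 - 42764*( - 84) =3592176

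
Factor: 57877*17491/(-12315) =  - 3^(  -  1 )*5^ ( - 1)*31^1*821^ ( - 1 )*1867^1 * 17491^1 =-  1012326607/12315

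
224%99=26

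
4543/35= 649/5 = 129.80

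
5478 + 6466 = 11944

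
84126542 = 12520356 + 71606186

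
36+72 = 108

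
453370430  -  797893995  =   - 344523565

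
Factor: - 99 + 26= - 73^1 = - 73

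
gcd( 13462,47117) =6731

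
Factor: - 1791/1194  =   - 2^(-1 )*3^1= - 3/2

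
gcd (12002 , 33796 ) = 34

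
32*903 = 28896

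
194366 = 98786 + 95580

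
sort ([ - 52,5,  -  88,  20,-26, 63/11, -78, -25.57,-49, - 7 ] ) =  [ - 88,-78,-52,  -  49, - 26, -25.57, - 7,5,63/11,20 ]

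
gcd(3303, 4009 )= 1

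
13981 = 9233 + 4748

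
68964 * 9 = 620676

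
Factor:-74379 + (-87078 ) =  - 3^1*53819^1=   -  161457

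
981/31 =31 +20/31 = 31.65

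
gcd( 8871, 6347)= 1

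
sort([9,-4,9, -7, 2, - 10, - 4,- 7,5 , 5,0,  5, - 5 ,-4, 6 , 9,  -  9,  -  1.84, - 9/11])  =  [ - 10, - 9, - 7,  -  7, - 5,-4, - 4, - 4,  -  1.84,-9/11,0,2,5,5,5,6,9, 9, 9 ]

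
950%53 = 49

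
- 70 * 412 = - 28840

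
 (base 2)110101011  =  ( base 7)1150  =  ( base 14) 227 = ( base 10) 427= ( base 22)J9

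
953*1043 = 993979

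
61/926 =61/926 = 0.07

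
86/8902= 43/4451 = 0.01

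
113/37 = 113/37 = 3.05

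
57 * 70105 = 3995985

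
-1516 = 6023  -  7539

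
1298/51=1298/51=25.45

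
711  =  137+574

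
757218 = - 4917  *( - 154)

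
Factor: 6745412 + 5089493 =11834905 =5^1*331^1*7151^1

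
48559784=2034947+46524837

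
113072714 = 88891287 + 24181427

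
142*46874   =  6656108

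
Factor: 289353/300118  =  2^ ( - 1)*3^1 * 7^ (  -  1) * 13^(  -  1)*17^(  -  1 ) * 97^( - 1)*96451^1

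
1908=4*477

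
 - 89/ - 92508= 89/92508 = 0.00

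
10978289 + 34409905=45388194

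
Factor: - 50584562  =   - 2^1*7^2 * 516169^1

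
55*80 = 4400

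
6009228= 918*6546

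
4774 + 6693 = 11467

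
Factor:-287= - 7^1*41^1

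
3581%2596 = 985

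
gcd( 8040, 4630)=10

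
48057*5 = 240285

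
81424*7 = 569968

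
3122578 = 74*42197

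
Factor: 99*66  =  2^1*3^3*11^2 = 6534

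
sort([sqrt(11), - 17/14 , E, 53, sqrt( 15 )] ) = [ -17/14, E , sqrt( 11 ),sqrt(15),53]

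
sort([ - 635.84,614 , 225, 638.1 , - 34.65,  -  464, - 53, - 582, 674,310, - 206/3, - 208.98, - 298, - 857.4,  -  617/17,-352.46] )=[ - 857.4, - 635.84, - 582,- 464,-352.46, - 298  , - 208.98, - 206/3,  -  53, - 617/17, - 34.65, 225, 310, 614, 638.1, 674]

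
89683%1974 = 853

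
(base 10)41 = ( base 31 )1a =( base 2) 101001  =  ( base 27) 1E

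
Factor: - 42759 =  - 3^2*4751^1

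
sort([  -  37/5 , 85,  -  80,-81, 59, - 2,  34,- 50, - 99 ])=[ -99,  -  81, -80,  -  50, - 37/5,-2,34,59,  85 ]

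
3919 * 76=297844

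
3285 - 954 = 2331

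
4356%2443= 1913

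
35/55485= 7/11097 = 0.00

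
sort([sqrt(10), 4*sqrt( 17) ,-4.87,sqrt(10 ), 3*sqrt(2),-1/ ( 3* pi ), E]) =[-4.87 ,- 1/( 3*pi),E,sqrt( 10) , sqrt(10), 3*sqrt (2),4*sqrt(17 )]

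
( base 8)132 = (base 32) 2Q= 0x5a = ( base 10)90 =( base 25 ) 3F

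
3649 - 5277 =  - 1628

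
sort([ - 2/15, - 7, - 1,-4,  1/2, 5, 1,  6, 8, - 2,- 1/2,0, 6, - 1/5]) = [ - 7, - 4, - 2, - 1, - 1/2, - 1/5, - 2/15,0 , 1/2, 1,5, 6, 6, 8] 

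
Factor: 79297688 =2^3 * 9912211^1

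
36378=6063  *6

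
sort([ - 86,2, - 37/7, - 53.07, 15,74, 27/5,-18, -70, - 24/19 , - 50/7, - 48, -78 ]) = [ -86, - 78, - 70, - 53.07,-48, - 18, -50/7, - 37/7,-24/19, 2  ,  27/5, 15, 74]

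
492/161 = 492/161  =  3.06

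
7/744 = 7/744  =  0.01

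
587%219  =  149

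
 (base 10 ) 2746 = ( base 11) 2077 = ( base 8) 5272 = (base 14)1002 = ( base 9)3681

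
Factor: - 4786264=- 2^3*7^1*  85469^1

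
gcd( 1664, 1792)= 128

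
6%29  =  6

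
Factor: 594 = 2^1*3^3*11^1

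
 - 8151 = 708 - 8859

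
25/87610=5/17522 = 0.00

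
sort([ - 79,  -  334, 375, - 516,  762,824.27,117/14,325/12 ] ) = [ - 516  ,-334,  -  79,117/14, 325/12,  375,762, 824.27 ] 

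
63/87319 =63/87319= 0.00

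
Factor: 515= 5^1*103^1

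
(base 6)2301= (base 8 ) 1035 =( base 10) 541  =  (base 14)2a9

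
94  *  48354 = 4545276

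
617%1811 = 617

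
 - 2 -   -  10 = 8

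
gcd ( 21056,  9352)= 56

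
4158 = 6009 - 1851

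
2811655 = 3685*763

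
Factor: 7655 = 5^1*1531^1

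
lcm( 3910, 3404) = 289340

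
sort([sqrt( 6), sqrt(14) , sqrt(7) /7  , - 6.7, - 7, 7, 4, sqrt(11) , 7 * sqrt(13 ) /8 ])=[ - 7,-6.7, sqrt(7) /7,sqrt( 6 ),7*sqrt(13 )/8, sqrt(11),sqrt(14 ),  4,7] 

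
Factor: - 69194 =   -  2^1*29^1*1193^1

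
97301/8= 97301/8 = 12162.62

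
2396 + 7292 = 9688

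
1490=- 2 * ( - 745) 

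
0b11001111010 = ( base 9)2242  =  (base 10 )1658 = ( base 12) b62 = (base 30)1P8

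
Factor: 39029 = 31^1*1259^1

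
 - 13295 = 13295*( - 1 ) 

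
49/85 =49/85 =0.58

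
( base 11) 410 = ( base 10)495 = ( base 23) lc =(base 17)1C2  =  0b111101111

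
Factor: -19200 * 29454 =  - 2^9*3^2 *5^2*4909^1= - 565516800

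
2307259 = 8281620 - 5974361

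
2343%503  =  331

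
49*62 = 3038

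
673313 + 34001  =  707314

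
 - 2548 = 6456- 9004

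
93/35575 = 93/35575=0.00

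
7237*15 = 108555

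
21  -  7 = 14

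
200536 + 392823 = 593359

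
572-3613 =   -  3041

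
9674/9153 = 1  +  521/9153= 1.06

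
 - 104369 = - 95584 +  -8785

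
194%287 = 194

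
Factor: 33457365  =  3^2*5^1*761^1*977^1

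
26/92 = 13/46 = 0.28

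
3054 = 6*509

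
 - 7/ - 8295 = 1/1185 = 0.00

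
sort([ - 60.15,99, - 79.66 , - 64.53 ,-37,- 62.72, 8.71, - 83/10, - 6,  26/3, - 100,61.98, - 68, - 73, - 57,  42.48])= [ - 100, - 79.66, - 73, - 68 , - 64.53, - 62.72, - 60.15, - 57,-37, - 83/10, - 6,26/3,8.71,42.48,61.98,99 ]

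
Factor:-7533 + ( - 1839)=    - 9372 = - 2^2*3^1*11^1 * 71^1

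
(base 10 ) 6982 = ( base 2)1101101000110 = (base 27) 9fg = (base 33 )6dj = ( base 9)10517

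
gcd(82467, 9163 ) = 9163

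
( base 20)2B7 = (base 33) v4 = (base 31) 124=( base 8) 2003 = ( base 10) 1027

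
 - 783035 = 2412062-3195097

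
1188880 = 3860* 308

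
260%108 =44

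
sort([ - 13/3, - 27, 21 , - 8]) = [ - 27,-8, - 13/3,21]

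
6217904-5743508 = 474396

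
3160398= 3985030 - 824632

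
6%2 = 0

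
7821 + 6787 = 14608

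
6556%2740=1076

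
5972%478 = 236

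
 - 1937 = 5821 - 7758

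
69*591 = 40779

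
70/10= 7 = 7.00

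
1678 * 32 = 53696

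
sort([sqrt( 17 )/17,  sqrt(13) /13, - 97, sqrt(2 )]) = [-97,sqrt(17)/17 , sqrt(13) /13, sqrt(2 ) ] 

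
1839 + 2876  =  4715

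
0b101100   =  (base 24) 1K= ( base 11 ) 40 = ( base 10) 44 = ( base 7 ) 62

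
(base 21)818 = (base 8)6745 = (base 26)56L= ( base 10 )3557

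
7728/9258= 1288/1543 = 0.83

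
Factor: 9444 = 2^2 * 3^1 *787^1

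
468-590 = -122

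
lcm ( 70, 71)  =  4970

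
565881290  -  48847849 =517033441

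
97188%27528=14604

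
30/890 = 3/89 = 0.03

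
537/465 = 179/155 = 1.15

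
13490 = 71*190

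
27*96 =2592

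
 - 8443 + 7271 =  - 1172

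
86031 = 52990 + 33041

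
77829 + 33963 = 111792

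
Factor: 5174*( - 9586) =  - 2^2*13^1*199^1*4793^1 = - 49597964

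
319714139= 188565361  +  131148778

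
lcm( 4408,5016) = 145464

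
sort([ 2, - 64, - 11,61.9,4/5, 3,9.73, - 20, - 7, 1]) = [  -  64, - 20 , - 11,  -  7,  4/5, 1, 2,3 , 9.73, 61.9]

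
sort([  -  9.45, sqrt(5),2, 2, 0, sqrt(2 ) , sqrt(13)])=[  -  9.45 , 0, sqrt (2), 2,2,sqrt (5), sqrt(13)]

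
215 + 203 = 418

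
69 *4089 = 282141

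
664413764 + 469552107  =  1133965871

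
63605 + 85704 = 149309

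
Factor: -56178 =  - 2^1*3^2*3121^1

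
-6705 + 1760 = -4945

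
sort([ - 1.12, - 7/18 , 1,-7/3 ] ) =[ - 7/3  , - 1.12, - 7/18,1] 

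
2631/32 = 82+7/32 = 82.22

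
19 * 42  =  798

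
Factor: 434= 2^1*7^1*31^1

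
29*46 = 1334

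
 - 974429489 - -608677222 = - 365752267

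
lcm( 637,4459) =4459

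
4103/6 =683 + 5/6  =  683.83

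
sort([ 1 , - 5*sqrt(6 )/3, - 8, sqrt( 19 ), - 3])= [- 8, - 5*sqrt(6)/3, - 3 , 1 , sqrt( 19 )]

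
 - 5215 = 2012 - 7227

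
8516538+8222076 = 16738614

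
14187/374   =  37  +  349/374 = 37.93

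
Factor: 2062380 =2^2 * 3^1*5^1 * 37^1*929^1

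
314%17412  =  314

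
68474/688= 99 + 181/344= 99.53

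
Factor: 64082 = 2^1*179^2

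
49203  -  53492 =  - 4289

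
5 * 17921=89605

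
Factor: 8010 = 2^1*3^2*5^1*89^1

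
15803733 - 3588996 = 12214737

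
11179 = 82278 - 71099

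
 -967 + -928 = -1895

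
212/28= 53/7  =  7.57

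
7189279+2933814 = 10123093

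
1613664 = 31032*52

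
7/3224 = 7/3224= 0.00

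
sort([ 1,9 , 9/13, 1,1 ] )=[ 9/13,1, 1,1,  9]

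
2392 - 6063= - 3671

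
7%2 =1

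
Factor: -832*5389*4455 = -2^6*3^4*5^1*11^1*13^1*17^1 * 317^1  =  -  19974651840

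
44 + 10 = 54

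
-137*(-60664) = 8310968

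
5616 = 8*702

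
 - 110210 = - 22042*5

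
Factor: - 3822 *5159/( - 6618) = 3286283/1103 = 7^3*11^1  *  13^1*67^1*1103^( - 1 ) 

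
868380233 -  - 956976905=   1825357138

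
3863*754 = 2912702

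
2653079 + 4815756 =7468835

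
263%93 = 77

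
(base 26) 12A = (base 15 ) 343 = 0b1011100010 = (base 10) 738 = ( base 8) 1342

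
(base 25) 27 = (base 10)57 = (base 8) 71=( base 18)33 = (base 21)2F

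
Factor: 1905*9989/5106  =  6343015/1702 = 2^(-1 )*5^1*7^1*23^( - 1 )*37^ ( - 1 )*127^1*1427^1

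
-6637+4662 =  - 1975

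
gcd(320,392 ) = 8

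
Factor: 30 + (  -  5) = 5^2 = 25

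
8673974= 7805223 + 868751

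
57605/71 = 57605/71 = 811.34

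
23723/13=23723/13  =  1824.85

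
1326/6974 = 663/3487 = 0.19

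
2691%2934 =2691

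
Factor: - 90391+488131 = 397740= 2^2*3^1*5^1*7^1*947^1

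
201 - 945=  - 744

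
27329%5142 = 1619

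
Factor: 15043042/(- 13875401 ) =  - 2^1 * 7^1* 173^1*6211^1 * 13875401^( - 1) 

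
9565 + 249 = 9814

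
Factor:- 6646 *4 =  - 2^3*3323^1=- 26584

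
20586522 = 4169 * 4938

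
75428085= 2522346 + 72905739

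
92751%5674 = 1967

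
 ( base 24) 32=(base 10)74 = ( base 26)2M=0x4a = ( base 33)28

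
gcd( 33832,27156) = 4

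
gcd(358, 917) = 1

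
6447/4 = 6447/4 = 1611.75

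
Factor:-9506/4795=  - 1358/685 = -  2^1*5^( - 1)*7^1*97^1*137^( - 1 ) 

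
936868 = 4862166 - 3925298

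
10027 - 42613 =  - 32586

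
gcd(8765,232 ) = 1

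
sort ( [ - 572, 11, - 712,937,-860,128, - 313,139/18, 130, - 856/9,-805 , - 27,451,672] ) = [ - 860, - 805, - 712, - 572 , - 313, - 856/9, - 27,139/18 , 11,128,130, 451,672, 937 ] 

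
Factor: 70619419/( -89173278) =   -  2^( - 1 ) *3^ ( - 3)*13^1 *41^( - 1)*733^1*7411^1*40277^( - 1 )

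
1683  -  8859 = - 7176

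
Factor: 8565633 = 3^2*647^1*1471^1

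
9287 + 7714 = 17001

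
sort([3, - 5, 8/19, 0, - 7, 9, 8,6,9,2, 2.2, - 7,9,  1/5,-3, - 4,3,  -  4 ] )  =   [ - 7, - 7,-5, - 4, - 4, - 3 , 0,1/5, 8/19,2,2.2  ,  3,3,  6,8, 9,9, 9]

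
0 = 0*22553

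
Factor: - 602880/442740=  -  2^6*47^(-1 ) = -  64/47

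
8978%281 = 267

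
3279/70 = 3279/70 = 46.84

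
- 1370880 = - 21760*63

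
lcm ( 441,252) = 1764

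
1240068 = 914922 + 325146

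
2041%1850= 191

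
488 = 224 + 264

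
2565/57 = 45 = 45.00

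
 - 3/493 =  - 1 + 490/493 = - 0.01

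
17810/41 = 17810/41 = 434.39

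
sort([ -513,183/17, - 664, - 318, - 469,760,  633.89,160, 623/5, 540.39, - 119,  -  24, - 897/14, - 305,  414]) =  [ - 664, -513, - 469,- 318  , - 305,-119, -897/14,-24, 183/17,  623/5,  160,414,  540.39,633.89,  760 ] 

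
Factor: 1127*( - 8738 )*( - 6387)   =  2^1*3^1*7^2* 17^1*23^1*257^1*2129^1= 62897425962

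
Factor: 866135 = 5^1*311^1*557^1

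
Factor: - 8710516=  - 2^2*787^1 * 2767^1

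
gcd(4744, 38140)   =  4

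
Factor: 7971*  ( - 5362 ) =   -  42740502 = -  2^1*3^1 * 7^1 * 383^1* 2657^1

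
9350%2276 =246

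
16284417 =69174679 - 52890262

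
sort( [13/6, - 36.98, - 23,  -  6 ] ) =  [-36.98, - 23,-6,13/6 ]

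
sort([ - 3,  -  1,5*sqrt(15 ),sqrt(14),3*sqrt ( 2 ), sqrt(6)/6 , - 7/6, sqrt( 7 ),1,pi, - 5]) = [ - 5 , - 3, - 7/6, - 1 , sqrt( 6)/6 , 1 , sqrt (7 ),pi, sqrt(14),3*sqrt( 2 ) , 5*sqrt(15) ] 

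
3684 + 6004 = 9688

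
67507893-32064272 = 35443621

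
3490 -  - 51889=55379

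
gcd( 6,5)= 1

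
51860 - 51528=332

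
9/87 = 3/29 = 0.10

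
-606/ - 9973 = 606/9973 = 0.06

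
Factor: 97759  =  29^1 * 3371^1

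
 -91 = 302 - 393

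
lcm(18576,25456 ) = 687312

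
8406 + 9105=17511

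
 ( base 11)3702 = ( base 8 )11352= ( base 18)eh0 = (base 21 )akc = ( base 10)4842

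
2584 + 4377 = 6961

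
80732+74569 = 155301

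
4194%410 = 94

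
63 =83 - 20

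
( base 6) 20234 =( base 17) 950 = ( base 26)3p8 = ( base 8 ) 5176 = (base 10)2686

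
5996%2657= 682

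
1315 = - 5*( - 263)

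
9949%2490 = 2479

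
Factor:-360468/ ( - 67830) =2^1*3^1*5^(  -  1 )*7^( - 1)*31^1  =  186/35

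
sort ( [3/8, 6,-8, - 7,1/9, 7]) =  [ - 8, - 7, 1/9,3/8, 6,7]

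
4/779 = 4/779 = 0.01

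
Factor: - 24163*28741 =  - 694468783 = -41^1*73^1*331^1*701^1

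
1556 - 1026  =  530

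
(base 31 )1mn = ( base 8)3202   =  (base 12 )b6a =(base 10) 1666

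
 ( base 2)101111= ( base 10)47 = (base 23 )21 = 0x2F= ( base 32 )1F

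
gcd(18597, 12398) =6199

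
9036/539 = 16 + 412/539 = 16.76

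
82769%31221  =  20327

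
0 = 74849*0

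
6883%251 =106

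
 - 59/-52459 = 59/52459 =0.00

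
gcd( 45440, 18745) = 5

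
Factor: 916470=2^1*3^2*5^1*17^1*599^1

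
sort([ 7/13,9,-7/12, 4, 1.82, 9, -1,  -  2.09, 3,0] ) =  [ - 2.09, - 1, - 7/12,0, 7/13, 1.82,  3, 4, 9, 9] 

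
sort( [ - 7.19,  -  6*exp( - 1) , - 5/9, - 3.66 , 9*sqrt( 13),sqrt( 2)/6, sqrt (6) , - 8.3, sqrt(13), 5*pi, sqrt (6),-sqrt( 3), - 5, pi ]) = [ - 8.3,-7.19 , - 5, - 3.66, - 6*exp(- 1), - sqrt( 3),  -  5/9,  sqrt( 2)/6, sqrt( 6) , sqrt ( 6) , pi, sqrt (13 ), 5*pi,9*sqrt( 13) ]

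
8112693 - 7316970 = 795723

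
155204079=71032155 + 84171924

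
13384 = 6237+7147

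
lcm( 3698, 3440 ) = 147920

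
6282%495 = 342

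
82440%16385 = 515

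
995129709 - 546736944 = 448392765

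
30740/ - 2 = - 15370 + 0/1 = - 15370.00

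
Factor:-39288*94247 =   -  3702776136 = - 2^3*3^1*79^1*1193^1*1637^1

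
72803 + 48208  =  121011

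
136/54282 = 68/27141 = 0.00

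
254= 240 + 14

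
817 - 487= 330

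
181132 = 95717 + 85415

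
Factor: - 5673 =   -  3^1*31^1*61^1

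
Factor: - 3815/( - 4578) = 5/6= 2^(  -  1 )*3^ ( -1)*5^1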